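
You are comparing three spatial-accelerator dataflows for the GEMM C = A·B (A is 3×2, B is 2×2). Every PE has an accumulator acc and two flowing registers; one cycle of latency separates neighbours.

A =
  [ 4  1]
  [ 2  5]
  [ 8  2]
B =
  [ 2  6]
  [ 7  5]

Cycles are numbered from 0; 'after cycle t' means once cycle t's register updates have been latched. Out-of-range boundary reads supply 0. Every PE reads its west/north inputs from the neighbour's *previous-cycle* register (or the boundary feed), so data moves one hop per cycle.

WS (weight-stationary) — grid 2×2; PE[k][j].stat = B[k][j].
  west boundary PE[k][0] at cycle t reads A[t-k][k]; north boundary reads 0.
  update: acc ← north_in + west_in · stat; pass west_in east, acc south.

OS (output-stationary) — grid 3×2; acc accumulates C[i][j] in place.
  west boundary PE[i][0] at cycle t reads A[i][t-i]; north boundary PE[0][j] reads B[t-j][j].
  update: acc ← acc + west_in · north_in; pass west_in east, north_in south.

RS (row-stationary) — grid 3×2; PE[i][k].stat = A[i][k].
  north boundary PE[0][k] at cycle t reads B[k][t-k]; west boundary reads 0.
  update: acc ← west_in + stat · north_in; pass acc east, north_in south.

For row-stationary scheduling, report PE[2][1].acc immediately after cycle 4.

PE[2][1].acc = 58

RS on a 3×2 grid — tracing PE[2][1] and its feeders:
  [0] (1,1) acc=0 (h:0 v:0)
  [0] (2,0) acc=0 (h:0 v:0)
  [0] (2,1) acc=0 (h:0 v:0)
  [1] (1,1) acc=0 (h:0 v:0)
  [1] (2,0) acc=0 (h:0 v:0)
  [1] (2,1) acc=0 (h:0 v:0)
  [2] (1,1) acc=39 (h:39 v:7)
  [2] (2,0) acc=16 (h:16 v:2)
  [2] (2,1) acc=0 (h:0 v:0)
  [3] (1,1) acc=37 (h:37 v:5)
  [3] (2,0) acc=48 (h:48 v:6)
  [3] (2,1) acc=30 (h:30 v:7)
  [4] (1,1) acc=0 (h:0 v:0)
  [4] (2,0) acc=0 (h:0 v:0)
  [4] (2,1) acc=58 (h:58 v:5)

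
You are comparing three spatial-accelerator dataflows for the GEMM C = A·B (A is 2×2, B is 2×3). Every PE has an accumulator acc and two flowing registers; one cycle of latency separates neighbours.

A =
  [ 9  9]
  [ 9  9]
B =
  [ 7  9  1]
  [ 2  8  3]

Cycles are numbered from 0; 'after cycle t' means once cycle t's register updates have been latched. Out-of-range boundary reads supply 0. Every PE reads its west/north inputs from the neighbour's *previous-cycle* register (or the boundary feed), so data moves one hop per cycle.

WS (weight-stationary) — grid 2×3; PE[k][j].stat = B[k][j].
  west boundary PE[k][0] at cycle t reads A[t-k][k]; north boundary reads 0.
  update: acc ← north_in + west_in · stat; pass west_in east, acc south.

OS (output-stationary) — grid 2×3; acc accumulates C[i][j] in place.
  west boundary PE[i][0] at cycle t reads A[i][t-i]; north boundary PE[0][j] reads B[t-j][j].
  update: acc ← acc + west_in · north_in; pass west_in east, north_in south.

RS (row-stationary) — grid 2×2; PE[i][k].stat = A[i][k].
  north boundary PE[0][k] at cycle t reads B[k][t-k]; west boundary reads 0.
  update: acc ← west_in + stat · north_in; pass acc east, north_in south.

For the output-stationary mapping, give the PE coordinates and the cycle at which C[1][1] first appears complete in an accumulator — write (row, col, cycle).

(row, col, cycle) = (1, 1, 3)

OS: C[1][1] accumulates in PE[1][1]:
  c0 r1c1: 0 / 0 / 0
  c1 r1c1: 0 / 0 / 0
  c2 r1c1: 81 / 9 / 9
  c3 r1c1: 153 / 9 / 8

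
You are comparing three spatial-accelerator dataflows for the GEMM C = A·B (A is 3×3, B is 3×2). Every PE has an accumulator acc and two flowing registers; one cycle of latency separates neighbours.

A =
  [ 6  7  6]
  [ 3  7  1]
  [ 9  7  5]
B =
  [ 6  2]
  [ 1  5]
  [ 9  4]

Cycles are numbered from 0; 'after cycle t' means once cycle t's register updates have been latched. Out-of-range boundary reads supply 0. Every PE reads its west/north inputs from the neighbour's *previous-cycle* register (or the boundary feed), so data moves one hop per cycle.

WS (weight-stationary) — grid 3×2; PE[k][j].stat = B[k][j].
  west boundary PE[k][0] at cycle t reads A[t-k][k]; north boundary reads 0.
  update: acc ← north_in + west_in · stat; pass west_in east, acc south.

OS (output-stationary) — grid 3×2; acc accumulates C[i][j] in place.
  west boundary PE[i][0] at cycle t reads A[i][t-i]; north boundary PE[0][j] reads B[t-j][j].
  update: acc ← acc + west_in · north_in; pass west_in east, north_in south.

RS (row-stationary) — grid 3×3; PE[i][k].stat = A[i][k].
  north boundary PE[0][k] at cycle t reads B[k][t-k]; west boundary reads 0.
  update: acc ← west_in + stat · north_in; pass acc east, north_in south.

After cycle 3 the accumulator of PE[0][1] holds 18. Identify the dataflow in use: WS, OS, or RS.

WS (3×2 grid), PE[0][1]:
  0: (0,1).acc=0  regs=<0,0>
  1: (0,1).acc=12  regs=<6,12>
  2: (0,1).acc=6  regs=<3,6>
  3: (0,1).acc=18  regs=<9,18>
OS (3×2 grid), PE[0][1]:
  0: (0,1).acc=0  regs=<0,0>
  1: (0,1).acc=12  regs=<6,2>
  2: (0,1).acc=47  regs=<7,5>
  3: (0,1).acc=71  regs=<6,4>
RS (3×3 grid), PE[0][1]:
  0: (0,1).acc=0  regs=<0,0>
  1: (0,1).acc=43  regs=<43,1>
  2: (0,1).acc=47  regs=<47,5>
  3: (0,1).acc=0  regs=<0,0>

dataflow = WS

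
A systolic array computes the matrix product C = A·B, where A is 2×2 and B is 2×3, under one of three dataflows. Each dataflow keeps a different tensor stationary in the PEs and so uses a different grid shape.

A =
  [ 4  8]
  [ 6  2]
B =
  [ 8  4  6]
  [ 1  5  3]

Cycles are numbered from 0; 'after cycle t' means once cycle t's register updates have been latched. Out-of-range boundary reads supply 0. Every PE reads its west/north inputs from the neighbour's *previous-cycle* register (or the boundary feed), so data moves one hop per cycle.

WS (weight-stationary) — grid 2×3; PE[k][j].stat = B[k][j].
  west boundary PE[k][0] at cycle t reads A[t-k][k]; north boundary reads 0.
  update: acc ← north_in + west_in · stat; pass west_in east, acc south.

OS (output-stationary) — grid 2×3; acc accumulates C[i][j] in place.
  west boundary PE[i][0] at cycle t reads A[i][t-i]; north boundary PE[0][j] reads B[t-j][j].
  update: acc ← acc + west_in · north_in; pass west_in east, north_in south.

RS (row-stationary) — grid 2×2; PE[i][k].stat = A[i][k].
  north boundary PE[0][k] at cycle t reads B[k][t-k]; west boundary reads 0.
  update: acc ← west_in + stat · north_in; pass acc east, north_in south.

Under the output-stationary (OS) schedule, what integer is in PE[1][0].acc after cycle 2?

PE[1][0].acc = 50

OS on a 2×3 grid — tracing PE[1][0] and its feeders:
  step 0 · PE0,0: acc=32; fwd→4 fwd↓8
  step 0 · PE1,0: acc=0; fwd→0 fwd↓0
  step 1 · PE0,0: acc=40; fwd→8 fwd↓1
  step 1 · PE1,0: acc=48; fwd→6 fwd↓8
  step 2 · PE0,0: acc=40; fwd→0 fwd↓0
  step 2 · PE1,0: acc=50; fwd→2 fwd↓1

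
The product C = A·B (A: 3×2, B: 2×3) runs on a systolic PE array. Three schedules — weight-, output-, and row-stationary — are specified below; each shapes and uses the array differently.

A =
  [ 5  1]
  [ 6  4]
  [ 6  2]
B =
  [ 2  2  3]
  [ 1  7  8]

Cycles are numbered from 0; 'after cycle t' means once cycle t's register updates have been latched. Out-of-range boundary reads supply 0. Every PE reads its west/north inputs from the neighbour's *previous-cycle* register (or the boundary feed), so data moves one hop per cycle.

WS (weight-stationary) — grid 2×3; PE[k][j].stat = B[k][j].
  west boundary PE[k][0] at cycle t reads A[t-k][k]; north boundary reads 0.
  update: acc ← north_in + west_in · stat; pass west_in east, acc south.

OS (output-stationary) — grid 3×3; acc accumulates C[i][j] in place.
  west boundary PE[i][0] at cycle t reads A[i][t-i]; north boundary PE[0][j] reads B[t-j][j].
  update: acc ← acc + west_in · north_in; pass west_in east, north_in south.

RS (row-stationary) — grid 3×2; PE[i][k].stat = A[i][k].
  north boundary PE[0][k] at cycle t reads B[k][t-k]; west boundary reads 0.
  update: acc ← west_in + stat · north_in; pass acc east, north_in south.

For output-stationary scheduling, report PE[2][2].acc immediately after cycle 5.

PE[2][2].acc = 34

OS (3×3). Following PE[2][2] plus its west/north inputs:
  0: (1,2).acc=0  regs=<0,0>
  0: (2,1).acc=0  regs=<0,0>
  0: (2,2).acc=0  regs=<0,0>
  1: (1,2).acc=0  regs=<0,0>
  1: (2,1).acc=0  regs=<0,0>
  1: (2,2).acc=0  regs=<0,0>
  2: (1,2).acc=0  regs=<0,0>
  2: (2,1).acc=0  regs=<0,0>
  2: (2,2).acc=0  regs=<0,0>
  3: (1,2).acc=18  regs=<6,3>
  3: (2,1).acc=12  regs=<6,2>
  3: (2,2).acc=0  regs=<0,0>
  4: (1,2).acc=50  regs=<4,8>
  4: (2,1).acc=26  regs=<2,7>
  4: (2,2).acc=18  regs=<6,3>
  5: (1,2).acc=50  regs=<0,0>
  5: (2,1).acc=26  regs=<0,0>
  5: (2,2).acc=34  regs=<2,8>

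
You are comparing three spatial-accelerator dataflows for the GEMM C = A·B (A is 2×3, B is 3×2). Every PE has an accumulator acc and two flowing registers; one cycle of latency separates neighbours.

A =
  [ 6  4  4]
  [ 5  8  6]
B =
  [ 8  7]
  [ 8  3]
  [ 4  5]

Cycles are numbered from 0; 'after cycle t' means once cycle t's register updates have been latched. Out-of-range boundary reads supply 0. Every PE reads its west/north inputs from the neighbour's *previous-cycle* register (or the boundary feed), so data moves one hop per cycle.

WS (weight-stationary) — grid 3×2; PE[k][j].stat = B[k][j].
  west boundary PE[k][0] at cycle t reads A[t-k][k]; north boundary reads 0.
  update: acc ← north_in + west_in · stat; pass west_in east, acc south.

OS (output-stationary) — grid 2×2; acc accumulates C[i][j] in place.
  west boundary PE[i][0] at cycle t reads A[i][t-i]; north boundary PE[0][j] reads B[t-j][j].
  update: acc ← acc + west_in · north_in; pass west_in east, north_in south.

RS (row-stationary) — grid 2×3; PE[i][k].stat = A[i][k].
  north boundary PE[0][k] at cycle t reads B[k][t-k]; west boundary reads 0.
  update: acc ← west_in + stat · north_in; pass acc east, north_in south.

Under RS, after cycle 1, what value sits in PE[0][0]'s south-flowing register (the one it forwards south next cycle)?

register = 7

RS on a 2×3 grid — tracing PE[0][0] and its feeders:
  @0  [0,0]  acc 48  |  →48  ↓8
  @1  [0,0]  acc 42  |  →42  ↓7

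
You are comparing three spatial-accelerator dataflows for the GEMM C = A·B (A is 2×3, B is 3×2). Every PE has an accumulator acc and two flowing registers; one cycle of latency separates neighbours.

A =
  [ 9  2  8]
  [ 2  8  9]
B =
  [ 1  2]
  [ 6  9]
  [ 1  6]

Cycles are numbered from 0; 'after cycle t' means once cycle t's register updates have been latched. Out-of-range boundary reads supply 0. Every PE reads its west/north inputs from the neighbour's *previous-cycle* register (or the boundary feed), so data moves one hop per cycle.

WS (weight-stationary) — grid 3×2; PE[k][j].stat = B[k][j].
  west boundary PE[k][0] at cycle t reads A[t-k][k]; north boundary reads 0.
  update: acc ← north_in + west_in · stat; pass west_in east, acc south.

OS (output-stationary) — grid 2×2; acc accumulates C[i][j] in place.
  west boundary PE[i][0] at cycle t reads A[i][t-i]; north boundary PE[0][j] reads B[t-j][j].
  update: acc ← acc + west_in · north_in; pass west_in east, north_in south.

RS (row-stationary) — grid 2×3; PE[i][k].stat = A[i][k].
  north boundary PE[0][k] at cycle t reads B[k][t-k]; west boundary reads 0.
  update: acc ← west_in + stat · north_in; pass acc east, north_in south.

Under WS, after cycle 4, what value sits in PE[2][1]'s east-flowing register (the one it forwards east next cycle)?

register = 9

WS on a 3×2 grid — tracing PE[2][1] and its feeders:
  c0 r1c1: 0 / 0 / 0
  c0 r2c0: 0 / 0 / 0
  c0 r2c1: 0 / 0 / 0
  c1 r1c1: 0 / 0 / 0
  c1 r2c0: 0 / 0 / 0
  c1 r2c1: 0 / 0 / 0
  c2 r1c1: 36 / 2 / 36
  c2 r2c0: 29 / 8 / 29
  c2 r2c1: 0 / 0 / 0
  c3 r1c1: 76 / 8 / 76
  c3 r2c0: 59 / 9 / 59
  c3 r2c1: 84 / 8 / 84
  c4 r1c1: 0 / 0 / 0
  c4 r2c0: 0 / 0 / 0
  c4 r2c1: 130 / 9 / 130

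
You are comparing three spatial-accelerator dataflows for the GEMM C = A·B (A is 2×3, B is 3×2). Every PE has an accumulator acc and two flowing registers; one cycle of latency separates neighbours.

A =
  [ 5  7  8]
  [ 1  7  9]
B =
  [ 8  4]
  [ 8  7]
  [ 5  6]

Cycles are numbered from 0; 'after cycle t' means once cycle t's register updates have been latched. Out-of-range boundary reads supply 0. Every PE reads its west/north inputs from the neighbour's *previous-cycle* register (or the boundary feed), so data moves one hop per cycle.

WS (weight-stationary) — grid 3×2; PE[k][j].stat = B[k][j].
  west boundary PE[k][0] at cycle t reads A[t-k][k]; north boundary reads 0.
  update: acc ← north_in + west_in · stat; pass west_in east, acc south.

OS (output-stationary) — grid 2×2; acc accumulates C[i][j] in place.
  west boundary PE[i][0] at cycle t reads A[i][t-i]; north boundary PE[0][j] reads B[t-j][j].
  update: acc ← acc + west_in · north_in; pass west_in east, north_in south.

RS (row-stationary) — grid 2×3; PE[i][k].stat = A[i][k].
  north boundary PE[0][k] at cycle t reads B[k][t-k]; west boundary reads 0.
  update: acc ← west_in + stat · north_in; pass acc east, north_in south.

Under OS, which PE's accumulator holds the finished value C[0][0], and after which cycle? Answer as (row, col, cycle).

(row, col, cycle) = (0, 0, 2)

OS — PE[0][0] is where C[0][0] collects:
  0: (0,0).acc=40  regs=<5,8>
  1: (0,0).acc=96  regs=<7,8>
  2: (0,0).acc=136  regs=<8,5>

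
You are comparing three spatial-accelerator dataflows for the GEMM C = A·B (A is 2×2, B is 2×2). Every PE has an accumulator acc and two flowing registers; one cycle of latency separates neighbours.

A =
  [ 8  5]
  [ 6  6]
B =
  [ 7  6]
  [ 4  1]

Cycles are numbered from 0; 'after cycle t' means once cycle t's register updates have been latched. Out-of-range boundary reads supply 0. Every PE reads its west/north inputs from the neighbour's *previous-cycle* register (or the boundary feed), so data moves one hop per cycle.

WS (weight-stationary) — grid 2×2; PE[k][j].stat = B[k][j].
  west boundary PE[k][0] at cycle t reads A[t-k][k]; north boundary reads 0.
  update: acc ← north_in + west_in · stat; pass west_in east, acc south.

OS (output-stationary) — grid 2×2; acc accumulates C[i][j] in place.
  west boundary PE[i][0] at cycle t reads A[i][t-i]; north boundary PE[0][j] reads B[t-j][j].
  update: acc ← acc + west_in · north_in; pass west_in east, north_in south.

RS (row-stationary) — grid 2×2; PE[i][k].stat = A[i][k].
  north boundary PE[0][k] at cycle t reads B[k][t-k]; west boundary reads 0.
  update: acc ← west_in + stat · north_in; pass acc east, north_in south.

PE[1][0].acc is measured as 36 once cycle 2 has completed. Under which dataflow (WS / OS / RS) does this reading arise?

WS (2×2 grid), PE[1][0]:
  step 0 · PE1,0: acc=0; fwd→0 fwd↓0
  step 1 · PE1,0: acc=76; fwd→5 fwd↓76
  step 2 · PE1,0: acc=66; fwd→6 fwd↓66
OS (2×2 grid), PE[1][0]:
  step 0 · PE1,0: acc=0; fwd→0 fwd↓0
  step 1 · PE1,0: acc=42; fwd→6 fwd↓7
  step 2 · PE1,0: acc=66; fwd→6 fwd↓4
RS (2×2 grid), PE[1][0]:
  step 0 · PE1,0: acc=0; fwd→0 fwd↓0
  step 1 · PE1,0: acc=42; fwd→42 fwd↓7
  step 2 · PE1,0: acc=36; fwd→36 fwd↓6

dataflow = RS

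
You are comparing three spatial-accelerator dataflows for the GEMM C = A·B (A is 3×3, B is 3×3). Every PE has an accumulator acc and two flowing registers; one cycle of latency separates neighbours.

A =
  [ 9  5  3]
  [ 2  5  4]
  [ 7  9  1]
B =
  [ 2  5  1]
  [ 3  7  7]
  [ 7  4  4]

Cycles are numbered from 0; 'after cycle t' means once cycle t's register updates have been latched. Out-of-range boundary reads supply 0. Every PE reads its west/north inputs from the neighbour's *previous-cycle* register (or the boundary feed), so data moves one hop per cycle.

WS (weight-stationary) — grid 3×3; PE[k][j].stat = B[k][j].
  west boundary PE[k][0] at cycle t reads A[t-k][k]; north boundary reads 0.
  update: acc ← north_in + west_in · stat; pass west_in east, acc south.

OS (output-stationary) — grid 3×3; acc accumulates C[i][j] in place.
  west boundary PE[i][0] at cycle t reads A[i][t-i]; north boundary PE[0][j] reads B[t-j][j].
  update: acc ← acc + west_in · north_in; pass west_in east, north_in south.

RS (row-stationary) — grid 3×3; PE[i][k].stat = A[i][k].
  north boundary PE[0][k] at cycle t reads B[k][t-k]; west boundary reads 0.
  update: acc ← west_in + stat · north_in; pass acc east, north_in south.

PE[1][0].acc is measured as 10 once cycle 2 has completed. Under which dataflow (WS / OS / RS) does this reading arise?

WS (3×3 grid), PE[1][0]:
  0: (1,0).acc=0  regs=<0,0>
  1: (1,0).acc=33  regs=<5,33>
  2: (1,0).acc=19  regs=<5,19>
OS (3×3 grid), PE[1][0]:
  0: (1,0).acc=0  regs=<0,0>
  1: (1,0).acc=4  regs=<2,2>
  2: (1,0).acc=19  regs=<5,3>
RS (3×3 grid), PE[1][0]:
  0: (1,0).acc=0  regs=<0,0>
  1: (1,0).acc=4  regs=<4,2>
  2: (1,0).acc=10  regs=<10,5>

dataflow = RS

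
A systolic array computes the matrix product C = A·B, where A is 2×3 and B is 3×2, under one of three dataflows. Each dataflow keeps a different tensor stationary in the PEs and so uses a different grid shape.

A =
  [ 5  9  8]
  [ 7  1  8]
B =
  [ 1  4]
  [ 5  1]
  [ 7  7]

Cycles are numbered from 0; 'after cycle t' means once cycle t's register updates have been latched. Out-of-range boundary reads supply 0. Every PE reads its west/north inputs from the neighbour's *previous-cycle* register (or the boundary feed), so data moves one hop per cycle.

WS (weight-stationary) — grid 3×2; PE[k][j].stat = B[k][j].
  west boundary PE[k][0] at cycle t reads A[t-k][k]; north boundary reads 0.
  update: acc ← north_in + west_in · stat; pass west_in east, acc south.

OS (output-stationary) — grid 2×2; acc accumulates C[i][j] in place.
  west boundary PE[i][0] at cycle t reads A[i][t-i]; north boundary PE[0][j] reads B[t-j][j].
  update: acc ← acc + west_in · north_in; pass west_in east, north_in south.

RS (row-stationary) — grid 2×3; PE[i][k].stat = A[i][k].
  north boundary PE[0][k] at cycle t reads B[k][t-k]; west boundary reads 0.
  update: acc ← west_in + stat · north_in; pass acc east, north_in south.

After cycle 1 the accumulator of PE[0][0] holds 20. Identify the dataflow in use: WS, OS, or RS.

dataflow = RS

WS (3×2 grid), PE[0][0]:
  0: (0,0).acc=5  regs=<5,5>
  1: (0,0).acc=7  regs=<7,7>
OS (2×2 grid), PE[0][0]:
  0: (0,0).acc=5  regs=<5,1>
  1: (0,0).acc=50  regs=<9,5>
RS (2×3 grid), PE[0][0]:
  0: (0,0).acc=5  regs=<5,1>
  1: (0,0).acc=20  regs=<20,4>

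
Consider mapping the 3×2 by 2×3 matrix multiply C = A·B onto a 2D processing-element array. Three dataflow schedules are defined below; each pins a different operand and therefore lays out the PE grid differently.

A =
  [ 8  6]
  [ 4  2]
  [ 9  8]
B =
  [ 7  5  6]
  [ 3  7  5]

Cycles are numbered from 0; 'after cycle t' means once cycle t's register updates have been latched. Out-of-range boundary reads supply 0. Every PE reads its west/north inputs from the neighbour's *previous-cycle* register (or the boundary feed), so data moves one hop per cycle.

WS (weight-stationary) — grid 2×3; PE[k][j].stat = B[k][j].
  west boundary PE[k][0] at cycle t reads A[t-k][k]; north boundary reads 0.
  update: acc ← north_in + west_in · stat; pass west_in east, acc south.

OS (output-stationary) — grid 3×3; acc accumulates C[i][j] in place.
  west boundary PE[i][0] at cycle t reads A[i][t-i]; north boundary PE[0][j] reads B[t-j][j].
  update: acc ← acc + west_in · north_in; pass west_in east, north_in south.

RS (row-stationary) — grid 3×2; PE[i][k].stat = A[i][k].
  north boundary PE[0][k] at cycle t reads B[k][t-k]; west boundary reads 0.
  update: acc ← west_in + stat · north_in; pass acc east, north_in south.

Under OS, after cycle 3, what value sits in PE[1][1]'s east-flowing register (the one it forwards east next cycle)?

register = 2

OS (3×3). Following PE[1][1] plus its west/north inputs:
  @0  [0,1]  acc 0  |  →0  ↓0
  @0  [1,0]  acc 0  |  →0  ↓0
  @0  [1,1]  acc 0  |  →0  ↓0
  @1  [0,1]  acc 40  |  →8  ↓5
  @1  [1,0]  acc 28  |  →4  ↓7
  @1  [1,1]  acc 0  |  →0  ↓0
  @2  [0,1]  acc 82  |  →6  ↓7
  @2  [1,0]  acc 34  |  →2  ↓3
  @2  [1,1]  acc 20  |  →4  ↓5
  @3  [0,1]  acc 82  |  →0  ↓0
  @3  [1,0]  acc 34  |  →0  ↓0
  @3  [1,1]  acc 34  |  →2  ↓7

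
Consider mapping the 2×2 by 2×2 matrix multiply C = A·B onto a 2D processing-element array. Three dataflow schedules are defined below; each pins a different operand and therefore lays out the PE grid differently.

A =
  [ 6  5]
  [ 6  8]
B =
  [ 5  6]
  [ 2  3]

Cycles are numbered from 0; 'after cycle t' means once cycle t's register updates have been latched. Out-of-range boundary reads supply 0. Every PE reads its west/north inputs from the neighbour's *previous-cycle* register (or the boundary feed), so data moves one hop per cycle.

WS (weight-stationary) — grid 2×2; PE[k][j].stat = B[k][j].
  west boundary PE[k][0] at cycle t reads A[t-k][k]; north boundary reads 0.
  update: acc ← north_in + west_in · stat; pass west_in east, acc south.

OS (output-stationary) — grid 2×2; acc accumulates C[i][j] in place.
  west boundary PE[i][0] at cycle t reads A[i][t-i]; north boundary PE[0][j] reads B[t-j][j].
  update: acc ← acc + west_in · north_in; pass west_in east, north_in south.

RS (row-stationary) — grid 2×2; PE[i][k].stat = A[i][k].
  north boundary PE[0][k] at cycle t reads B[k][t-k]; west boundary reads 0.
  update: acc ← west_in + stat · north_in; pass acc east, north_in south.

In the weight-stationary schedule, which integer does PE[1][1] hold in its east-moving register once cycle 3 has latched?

register = 8

WS 2×2: PE[1][1] cycle-by-cycle (with neighbour feeds):
  @0  [0,1]  acc 0  |  →0  ↓0
  @0  [1,0]  acc 0  |  →0  ↓0
  @0  [1,1]  acc 0  |  →0  ↓0
  @1  [0,1]  acc 36  |  →6  ↓36
  @1  [1,0]  acc 40  |  →5  ↓40
  @1  [1,1]  acc 0  |  →0  ↓0
  @2  [0,1]  acc 36  |  →6  ↓36
  @2  [1,0]  acc 46  |  →8  ↓46
  @2  [1,1]  acc 51  |  →5  ↓51
  @3  [0,1]  acc 0  |  →0  ↓0
  @3  [1,0]  acc 0  |  →0  ↓0
  @3  [1,1]  acc 60  |  →8  ↓60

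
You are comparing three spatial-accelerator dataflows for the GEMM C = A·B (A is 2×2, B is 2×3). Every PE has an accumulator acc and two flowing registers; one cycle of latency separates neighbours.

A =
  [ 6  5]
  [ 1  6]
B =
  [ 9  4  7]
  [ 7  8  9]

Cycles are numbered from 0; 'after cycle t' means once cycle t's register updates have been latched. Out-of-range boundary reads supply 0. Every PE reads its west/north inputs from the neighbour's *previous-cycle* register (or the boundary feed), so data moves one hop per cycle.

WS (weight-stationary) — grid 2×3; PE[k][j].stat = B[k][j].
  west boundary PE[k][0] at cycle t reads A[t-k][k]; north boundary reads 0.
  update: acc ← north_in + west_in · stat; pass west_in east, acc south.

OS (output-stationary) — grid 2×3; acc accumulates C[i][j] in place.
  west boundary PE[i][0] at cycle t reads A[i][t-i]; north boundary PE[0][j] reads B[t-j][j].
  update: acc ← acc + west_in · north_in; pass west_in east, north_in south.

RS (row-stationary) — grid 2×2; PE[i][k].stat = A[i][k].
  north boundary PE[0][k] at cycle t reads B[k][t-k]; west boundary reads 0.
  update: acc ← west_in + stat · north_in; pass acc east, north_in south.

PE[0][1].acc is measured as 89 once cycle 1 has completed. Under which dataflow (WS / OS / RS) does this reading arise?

— WS: 2×3; PE[0][1] trace:
  [0] (0,1) acc=0 (h:0 v:0)
  [1] (0,1) acc=24 (h:6 v:24)
— OS: 2×3; PE[0][1] trace:
  [0] (0,1) acc=0 (h:0 v:0)
  [1] (0,1) acc=24 (h:6 v:4)
— RS: 2×2; PE[0][1] trace:
  [0] (0,1) acc=0 (h:0 v:0)
  [1] (0,1) acc=89 (h:89 v:7)

dataflow = RS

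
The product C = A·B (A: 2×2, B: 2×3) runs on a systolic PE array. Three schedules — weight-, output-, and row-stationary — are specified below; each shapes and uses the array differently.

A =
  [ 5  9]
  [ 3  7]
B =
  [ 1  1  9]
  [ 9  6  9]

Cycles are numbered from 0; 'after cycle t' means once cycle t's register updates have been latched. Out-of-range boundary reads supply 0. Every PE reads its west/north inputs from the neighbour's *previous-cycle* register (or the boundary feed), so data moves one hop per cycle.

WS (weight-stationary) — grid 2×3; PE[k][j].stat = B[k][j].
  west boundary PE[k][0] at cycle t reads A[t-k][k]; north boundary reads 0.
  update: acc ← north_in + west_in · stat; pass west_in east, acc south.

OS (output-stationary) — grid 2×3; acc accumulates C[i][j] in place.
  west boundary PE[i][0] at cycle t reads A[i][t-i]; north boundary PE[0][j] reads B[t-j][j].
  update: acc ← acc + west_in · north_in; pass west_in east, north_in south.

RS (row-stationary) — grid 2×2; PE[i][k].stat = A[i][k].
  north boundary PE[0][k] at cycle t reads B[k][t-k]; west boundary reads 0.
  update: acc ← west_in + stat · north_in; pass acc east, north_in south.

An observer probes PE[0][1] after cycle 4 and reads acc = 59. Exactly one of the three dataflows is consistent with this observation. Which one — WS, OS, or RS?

Under WS (2×3), PE[0][1]:
  [0] (0,1) acc=0 (h:0 v:0)
  [1] (0,1) acc=5 (h:5 v:5)
  [2] (0,1) acc=3 (h:3 v:3)
  [3] (0,1) acc=0 (h:0 v:0)
  [4] (0,1) acc=0 (h:0 v:0)
Under OS (2×3), PE[0][1]:
  [0] (0,1) acc=0 (h:0 v:0)
  [1] (0,1) acc=5 (h:5 v:1)
  [2] (0,1) acc=59 (h:9 v:6)
  [3] (0,1) acc=59 (h:0 v:0)
  [4] (0,1) acc=59 (h:0 v:0)
Under RS (2×2), PE[0][1]:
  [0] (0,1) acc=0 (h:0 v:0)
  [1] (0,1) acc=86 (h:86 v:9)
  [2] (0,1) acc=59 (h:59 v:6)
  [3] (0,1) acc=126 (h:126 v:9)
  [4] (0,1) acc=0 (h:0 v:0)

dataflow = OS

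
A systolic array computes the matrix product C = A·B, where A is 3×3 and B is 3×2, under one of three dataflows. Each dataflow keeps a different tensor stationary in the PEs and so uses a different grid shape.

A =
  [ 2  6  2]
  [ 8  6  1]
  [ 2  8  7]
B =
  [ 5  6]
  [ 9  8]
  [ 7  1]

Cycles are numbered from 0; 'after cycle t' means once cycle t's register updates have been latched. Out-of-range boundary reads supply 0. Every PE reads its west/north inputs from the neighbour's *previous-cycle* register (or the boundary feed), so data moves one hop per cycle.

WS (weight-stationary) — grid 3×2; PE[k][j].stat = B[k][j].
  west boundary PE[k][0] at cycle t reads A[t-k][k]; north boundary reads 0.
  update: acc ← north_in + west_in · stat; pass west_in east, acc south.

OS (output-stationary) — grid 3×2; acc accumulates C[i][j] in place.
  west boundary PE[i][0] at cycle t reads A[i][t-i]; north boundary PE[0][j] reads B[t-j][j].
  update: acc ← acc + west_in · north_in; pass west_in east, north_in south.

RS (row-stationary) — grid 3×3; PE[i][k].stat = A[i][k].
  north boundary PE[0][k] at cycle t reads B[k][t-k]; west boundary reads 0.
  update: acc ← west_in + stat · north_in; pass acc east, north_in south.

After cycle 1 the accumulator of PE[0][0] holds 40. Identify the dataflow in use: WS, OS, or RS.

dataflow = WS

— WS: 3×2; PE[0][0] trace:
  after 0 — PE[0][0] acc=10, pass-E 2, pass-S 10
  after 1 — PE[0][0] acc=40, pass-E 8, pass-S 40
— OS: 3×2; PE[0][0] trace:
  after 0 — PE[0][0] acc=10, pass-E 2, pass-S 5
  after 1 — PE[0][0] acc=64, pass-E 6, pass-S 9
— RS: 3×3; PE[0][0] trace:
  after 0 — PE[0][0] acc=10, pass-E 10, pass-S 5
  after 1 — PE[0][0] acc=12, pass-E 12, pass-S 6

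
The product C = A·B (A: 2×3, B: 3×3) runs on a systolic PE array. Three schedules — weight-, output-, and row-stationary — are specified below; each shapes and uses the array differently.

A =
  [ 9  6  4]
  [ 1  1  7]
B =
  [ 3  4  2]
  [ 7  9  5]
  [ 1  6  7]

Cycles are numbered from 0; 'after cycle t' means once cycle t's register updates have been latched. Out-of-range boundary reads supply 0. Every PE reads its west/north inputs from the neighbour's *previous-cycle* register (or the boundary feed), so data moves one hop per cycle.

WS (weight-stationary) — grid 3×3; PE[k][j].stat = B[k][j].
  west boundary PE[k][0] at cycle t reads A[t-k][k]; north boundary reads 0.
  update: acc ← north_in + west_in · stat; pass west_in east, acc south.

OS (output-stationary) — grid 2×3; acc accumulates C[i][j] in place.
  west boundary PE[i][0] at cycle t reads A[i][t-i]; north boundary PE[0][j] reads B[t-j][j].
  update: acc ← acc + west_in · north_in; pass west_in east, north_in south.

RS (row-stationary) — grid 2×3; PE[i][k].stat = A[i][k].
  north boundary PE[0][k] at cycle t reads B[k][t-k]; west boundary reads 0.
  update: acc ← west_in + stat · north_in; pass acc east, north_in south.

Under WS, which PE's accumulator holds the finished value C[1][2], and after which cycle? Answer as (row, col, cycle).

(row, col, cycle) = (2, 2, 5)

Under WS, C[1][2] lands at PE[2][2]:
  0: (2,2).acc=0  regs=<0,0>
  1: (2,2).acc=0  regs=<0,0>
  2: (2,2).acc=0  regs=<0,0>
  3: (2,2).acc=0  regs=<0,0>
  4: (2,2).acc=76  regs=<4,76>
  5: (2,2).acc=56  regs=<7,56>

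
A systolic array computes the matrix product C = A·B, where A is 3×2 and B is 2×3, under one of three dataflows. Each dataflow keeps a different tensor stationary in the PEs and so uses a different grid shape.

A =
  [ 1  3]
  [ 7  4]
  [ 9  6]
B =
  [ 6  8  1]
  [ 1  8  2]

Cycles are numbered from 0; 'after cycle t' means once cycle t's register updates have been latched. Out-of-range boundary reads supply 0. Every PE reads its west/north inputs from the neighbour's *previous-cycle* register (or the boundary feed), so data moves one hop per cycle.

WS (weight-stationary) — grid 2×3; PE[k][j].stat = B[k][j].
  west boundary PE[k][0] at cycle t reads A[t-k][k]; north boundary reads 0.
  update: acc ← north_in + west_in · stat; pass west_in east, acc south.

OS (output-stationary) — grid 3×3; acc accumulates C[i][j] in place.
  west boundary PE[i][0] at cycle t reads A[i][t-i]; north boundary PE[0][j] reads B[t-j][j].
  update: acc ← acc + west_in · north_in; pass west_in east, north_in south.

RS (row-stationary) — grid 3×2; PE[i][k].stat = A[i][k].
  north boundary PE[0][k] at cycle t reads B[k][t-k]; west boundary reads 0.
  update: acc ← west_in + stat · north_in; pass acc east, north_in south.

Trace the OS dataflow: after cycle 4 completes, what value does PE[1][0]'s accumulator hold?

PE[1][0].acc = 46

OS 3×3: PE[1][0] cycle-by-cycle (with neighbour feeds):
  t=0 PE[0][0]: acc=6 h=1 v=6
  t=0 PE[1][0]: acc=0 h=0 v=0
  t=1 PE[0][0]: acc=9 h=3 v=1
  t=1 PE[1][0]: acc=42 h=7 v=6
  t=2 PE[0][0]: acc=9 h=0 v=0
  t=2 PE[1][0]: acc=46 h=4 v=1
  t=3 PE[0][0]: acc=9 h=0 v=0
  t=3 PE[1][0]: acc=46 h=0 v=0
  t=4 PE[0][0]: acc=9 h=0 v=0
  t=4 PE[1][0]: acc=46 h=0 v=0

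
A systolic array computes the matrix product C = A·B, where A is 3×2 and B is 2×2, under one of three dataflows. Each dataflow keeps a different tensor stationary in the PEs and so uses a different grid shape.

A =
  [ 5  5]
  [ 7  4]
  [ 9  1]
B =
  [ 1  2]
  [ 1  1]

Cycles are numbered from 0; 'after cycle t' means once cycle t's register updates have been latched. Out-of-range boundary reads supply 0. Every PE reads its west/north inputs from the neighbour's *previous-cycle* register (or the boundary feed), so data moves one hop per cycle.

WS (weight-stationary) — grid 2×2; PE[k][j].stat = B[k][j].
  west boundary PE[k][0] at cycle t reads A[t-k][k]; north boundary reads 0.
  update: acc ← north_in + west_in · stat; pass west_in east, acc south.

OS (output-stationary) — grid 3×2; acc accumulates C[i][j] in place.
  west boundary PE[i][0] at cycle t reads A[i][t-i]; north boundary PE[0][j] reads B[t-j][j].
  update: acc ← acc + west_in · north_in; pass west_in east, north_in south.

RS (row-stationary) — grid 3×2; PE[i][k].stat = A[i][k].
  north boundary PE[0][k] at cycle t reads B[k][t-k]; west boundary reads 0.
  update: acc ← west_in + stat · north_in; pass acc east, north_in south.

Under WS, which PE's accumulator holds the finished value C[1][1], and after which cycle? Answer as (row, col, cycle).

WS — PE[1][1] is where C[1][1] collects:
  after 0 — PE[1][1] acc=0, pass-E 0, pass-S 0
  after 1 — PE[1][1] acc=0, pass-E 0, pass-S 0
  after 2 — PE[1][1] acc=15, pass-E 5, pass-S 15
  after 3 — PE[1][1] acc=18, pass-E 4, pass-S 18

(row, col, cycle) = (1, 1, 3)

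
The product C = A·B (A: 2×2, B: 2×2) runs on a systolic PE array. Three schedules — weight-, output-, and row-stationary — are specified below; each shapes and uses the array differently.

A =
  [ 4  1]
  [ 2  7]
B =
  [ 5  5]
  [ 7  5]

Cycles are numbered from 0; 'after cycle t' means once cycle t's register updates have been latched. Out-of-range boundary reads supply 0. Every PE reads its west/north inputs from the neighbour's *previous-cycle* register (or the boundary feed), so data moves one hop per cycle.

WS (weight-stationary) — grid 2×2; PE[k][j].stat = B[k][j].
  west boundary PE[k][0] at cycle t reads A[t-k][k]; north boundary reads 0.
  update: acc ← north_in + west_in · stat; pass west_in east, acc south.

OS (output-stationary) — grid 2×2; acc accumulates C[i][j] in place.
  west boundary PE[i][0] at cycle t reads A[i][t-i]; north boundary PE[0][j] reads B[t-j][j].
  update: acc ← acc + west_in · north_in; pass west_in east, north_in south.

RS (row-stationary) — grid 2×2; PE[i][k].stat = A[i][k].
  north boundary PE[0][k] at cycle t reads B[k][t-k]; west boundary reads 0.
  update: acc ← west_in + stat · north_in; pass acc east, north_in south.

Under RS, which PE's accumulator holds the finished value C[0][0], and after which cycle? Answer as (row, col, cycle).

RS — PE[0][1] is where C[0][0] collects:
  c0 r0c1: 0 / 0 / 0
  c1 r0c1: 27 / 27 / 7

(row, col, cycle) = (0, 1, 1)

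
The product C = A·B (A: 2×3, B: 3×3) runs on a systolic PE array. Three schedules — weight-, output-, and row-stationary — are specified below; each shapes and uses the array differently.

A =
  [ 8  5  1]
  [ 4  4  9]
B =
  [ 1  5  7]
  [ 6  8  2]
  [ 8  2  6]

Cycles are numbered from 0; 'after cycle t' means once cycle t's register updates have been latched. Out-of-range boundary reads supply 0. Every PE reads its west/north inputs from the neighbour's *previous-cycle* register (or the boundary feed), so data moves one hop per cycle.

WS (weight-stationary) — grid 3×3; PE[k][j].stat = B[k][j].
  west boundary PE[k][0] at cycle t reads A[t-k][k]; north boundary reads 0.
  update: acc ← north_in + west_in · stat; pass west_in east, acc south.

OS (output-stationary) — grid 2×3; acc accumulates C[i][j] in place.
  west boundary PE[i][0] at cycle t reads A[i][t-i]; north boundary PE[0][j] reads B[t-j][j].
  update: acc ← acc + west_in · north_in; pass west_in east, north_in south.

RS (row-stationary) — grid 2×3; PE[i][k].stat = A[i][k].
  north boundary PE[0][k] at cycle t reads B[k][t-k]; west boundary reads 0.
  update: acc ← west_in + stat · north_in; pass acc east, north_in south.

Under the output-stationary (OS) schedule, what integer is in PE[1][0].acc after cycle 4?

OS on a 2×3 grid — tracing PE[1][0] and its feeders:
  t=0 PE[0][0]: acc=8 h=8 v=1
  t=0 PE[1][0]: acc=0 h=0 v=0
  t=1 PE[0][0]: acc=38 h=5 v=6
  t=1 PE[1][0]: acc=4 h=4 v=1
  t=2 PE[0][0]: acc=46 h=1 v=8
  t=2 PE[1][0]: acc=28 h=4 v=6
  t=3 PE[0][0]: acc=46 h=0 v=0
  t=3 PE[1][0]: acc=100 h=9 v=8
  t=4 PE[0][0]: acc=46 h=0 v=0
  t=4 PE[1][0]: acc=100 h=0 v=0

PE[1][0].acc = 100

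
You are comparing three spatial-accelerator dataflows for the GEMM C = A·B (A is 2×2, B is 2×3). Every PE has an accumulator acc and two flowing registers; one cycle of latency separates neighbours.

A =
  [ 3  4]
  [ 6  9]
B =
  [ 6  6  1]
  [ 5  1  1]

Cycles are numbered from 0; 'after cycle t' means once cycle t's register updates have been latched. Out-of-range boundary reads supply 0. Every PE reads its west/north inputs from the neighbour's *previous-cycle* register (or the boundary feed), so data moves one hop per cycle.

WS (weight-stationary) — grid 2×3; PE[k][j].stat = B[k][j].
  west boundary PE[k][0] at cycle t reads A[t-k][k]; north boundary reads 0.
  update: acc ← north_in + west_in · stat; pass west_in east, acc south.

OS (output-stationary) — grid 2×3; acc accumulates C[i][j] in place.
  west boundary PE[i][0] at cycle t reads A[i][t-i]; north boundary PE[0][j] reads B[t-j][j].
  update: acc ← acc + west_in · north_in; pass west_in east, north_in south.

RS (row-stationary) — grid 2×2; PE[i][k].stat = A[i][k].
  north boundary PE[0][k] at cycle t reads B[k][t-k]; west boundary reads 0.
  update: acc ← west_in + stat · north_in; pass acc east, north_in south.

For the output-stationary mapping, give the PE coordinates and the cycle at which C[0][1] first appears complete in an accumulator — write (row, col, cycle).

(row, col, cycle) = (0, 1, 2)

OS — PE[0][1] is where C[0][1] collects:
  0: (0,1).acc=0  regs=<0,0>
  1: (0,1).acc=18  regs=<3,6>
  2: (0,1).acc=22  regs=<4,1>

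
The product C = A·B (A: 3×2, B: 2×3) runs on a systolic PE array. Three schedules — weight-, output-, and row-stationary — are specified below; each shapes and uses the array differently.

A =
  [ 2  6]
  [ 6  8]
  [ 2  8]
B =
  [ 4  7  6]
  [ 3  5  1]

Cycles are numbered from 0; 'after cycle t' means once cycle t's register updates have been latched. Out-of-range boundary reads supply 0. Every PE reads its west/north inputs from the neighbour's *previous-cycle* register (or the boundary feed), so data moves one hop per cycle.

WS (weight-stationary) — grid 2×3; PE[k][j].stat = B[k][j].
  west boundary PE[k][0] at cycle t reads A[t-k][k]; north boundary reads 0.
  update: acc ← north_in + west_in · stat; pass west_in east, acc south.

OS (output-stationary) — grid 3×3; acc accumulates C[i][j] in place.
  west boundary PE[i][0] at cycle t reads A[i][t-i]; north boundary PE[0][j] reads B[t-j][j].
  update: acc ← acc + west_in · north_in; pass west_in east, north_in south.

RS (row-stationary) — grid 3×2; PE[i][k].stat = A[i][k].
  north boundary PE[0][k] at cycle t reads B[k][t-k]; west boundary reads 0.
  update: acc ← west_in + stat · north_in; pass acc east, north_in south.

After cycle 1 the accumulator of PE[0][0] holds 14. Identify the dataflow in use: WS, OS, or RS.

dataflow = RS

WS [2×3] PE[0][0] across cycles:
  0: (0,0).acc=8  regs=<2,8>
  1: (0,0).acc=24  regs=<6,24>
OS [3×3] PE[0][0] across cycles:
  0: (0,0).acc=8  regs=<2,4>
  1: (0,0).acc=26  regs=<6,3>
RS [3×2] PE[0][0] across cycles:
  0: (0,0).acc=8  regs=<8,4>
  1: (0,0).acc=14  regs=<14,7>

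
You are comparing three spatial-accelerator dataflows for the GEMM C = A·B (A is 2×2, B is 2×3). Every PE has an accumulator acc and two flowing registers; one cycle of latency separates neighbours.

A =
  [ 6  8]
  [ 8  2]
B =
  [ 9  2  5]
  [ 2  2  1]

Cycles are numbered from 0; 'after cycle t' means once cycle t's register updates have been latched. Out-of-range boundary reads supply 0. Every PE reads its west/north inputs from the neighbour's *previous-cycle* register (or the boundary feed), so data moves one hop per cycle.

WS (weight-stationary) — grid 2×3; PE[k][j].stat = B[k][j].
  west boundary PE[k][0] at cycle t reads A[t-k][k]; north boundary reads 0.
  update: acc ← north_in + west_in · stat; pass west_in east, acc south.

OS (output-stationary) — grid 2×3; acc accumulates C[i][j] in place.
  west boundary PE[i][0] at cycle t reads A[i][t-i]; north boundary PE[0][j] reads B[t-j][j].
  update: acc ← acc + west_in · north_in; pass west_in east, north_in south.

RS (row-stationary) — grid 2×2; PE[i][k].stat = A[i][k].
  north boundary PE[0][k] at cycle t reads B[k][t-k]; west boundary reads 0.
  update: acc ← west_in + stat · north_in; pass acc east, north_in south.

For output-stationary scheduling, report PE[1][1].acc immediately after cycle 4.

Tracing OS — 2×3 array, target PE[1][1]:
  step 0 · PE0,1: acc=0; fwd→0 fwd↓0
  step 0 · PE1,0: acc=0; fwd→0 fwd↓0
  step 0 · PE1,1: acc=0; fwd→0 fwd↓0
  step 1 · PE0,1: acc=12; fwd→6 fwd↓2
  step 1 · PE1,0: acc=72; fwd→8 fwd↓9
  step 1 · PE1,1: acc=0; fwd→0 fwd↓0
  step 2 · PE0,1: acc=28; fwd→8 fwd↓2
  step 2 · PE1,0: acc=76; fwd→2 fwd↓2
  step 2 · PE1,1: acc=16; fwd→8 fwd↓2
  step 3 · PE0,1: acc=28; fwd→0 fwd↓0
  step 3 · PE1,0: acc=76; fwd→0 fwd↓0
  step 3 · PE1,1: acc=20; fwd→2 fwd↓2
  step 4 · PE0,1: acc=28; fwd→0 fwd↓0
  step 4 · PE1,0: acc=76; fwd→0 fwd↓0
  step 4 · PE1,1: acc=20; fwd→0 fwd↓0

PE[1][1].acc = 20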